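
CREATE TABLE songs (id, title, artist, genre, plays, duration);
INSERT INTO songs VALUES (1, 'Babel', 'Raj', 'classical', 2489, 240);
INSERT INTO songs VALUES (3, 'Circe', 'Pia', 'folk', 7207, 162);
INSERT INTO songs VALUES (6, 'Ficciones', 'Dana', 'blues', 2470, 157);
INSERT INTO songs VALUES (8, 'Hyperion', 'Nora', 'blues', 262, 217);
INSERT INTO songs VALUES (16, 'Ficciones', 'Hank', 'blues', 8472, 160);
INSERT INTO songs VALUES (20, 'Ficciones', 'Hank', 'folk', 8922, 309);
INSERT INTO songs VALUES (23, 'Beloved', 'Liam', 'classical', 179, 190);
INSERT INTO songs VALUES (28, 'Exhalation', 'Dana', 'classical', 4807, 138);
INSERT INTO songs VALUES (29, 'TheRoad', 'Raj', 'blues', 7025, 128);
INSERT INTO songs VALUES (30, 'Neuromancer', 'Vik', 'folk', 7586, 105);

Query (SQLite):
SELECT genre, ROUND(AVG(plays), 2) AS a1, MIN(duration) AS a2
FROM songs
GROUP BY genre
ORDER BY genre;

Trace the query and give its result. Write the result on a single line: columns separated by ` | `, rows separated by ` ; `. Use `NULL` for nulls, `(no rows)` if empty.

blues | 4557.25 | 128 ; classical | 2491.67 | 138 ; folk | 7905 | 105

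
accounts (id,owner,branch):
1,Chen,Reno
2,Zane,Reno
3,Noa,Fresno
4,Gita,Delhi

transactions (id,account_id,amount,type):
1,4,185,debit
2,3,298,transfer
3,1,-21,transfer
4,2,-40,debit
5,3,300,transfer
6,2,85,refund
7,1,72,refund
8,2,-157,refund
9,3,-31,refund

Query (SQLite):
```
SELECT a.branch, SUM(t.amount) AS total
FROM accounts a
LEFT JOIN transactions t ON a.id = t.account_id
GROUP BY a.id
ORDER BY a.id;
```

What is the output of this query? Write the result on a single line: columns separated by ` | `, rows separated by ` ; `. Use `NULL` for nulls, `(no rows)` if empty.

LEFT JOIN keeps every accounts row; unmatched ones get NULL for transactions columns.
Group by accounts.id and compute SUM(t.amount). SUM over an all-NULL group is NULL.
  1: ids {3, 7} → SUM(t.amount)=51
  2: ids {4, 6, 8} → SUM(t.amount)=-112
  3: ids {2, 5, 9} → SUM(t.amount)=567
  4: ids {1} → SUM(t.amount)=185

Reno | 51 ; Reno | -112 ; Fresno | 567 ; Delhi | 185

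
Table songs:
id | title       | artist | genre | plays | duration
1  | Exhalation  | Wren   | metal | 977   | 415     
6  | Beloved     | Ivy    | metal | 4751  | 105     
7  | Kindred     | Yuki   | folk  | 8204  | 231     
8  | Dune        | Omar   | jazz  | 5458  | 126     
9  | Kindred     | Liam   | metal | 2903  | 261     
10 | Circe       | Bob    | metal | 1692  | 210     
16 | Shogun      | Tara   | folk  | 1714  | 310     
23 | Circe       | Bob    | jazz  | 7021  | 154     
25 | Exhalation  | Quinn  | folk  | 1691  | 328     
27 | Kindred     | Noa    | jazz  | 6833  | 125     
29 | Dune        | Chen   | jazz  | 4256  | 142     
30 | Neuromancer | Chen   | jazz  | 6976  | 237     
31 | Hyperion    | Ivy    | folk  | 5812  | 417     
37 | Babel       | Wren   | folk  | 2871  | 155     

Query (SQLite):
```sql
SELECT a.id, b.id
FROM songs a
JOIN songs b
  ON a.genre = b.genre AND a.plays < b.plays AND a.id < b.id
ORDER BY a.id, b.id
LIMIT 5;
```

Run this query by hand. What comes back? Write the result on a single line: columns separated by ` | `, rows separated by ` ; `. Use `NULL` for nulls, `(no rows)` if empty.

1 | 6 ; 1 | 9 ; 1 | 10 ; 8 | 23 ; 8 | 27

Pairs (a,b) with same genre, a.plays < b.plays, a.id < b.id.
genre groups: folk:{7,16,25,31,37} jazz:{8,23,27,29,30} metal:{1,6,9,10}
Ordered by (a.id, b.id); first 5.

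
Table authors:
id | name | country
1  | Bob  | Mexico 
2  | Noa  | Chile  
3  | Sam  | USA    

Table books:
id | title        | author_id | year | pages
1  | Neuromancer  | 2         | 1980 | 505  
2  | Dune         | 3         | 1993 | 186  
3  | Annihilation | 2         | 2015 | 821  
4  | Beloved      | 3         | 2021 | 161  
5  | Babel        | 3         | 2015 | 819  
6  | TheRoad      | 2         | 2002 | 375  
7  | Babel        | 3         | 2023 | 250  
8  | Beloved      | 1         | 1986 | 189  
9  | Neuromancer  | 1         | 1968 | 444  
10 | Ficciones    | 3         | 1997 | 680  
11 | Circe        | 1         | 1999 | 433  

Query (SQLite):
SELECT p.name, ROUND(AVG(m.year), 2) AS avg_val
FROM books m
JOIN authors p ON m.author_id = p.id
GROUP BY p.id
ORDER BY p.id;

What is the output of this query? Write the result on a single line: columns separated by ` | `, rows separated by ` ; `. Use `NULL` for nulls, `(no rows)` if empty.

Bob | 1984.33 ; Noa | 1999 ; Sam | 2009.8

Join each books row to its authors via author_id.
Group joined rows by authors.id; compute ROUND(AVG(m.year), 2) per group.
  1: ids {8, 9, 11} → ROUND(AVG(m.year), 2)=1984.33
  2: ids {1, 3, 6} → ROUND(AVG(m.year), 2)=1999
  3: ids {2, 4, 5, 7, 10} → ROUND(AVG(m.year), 2)=2009.8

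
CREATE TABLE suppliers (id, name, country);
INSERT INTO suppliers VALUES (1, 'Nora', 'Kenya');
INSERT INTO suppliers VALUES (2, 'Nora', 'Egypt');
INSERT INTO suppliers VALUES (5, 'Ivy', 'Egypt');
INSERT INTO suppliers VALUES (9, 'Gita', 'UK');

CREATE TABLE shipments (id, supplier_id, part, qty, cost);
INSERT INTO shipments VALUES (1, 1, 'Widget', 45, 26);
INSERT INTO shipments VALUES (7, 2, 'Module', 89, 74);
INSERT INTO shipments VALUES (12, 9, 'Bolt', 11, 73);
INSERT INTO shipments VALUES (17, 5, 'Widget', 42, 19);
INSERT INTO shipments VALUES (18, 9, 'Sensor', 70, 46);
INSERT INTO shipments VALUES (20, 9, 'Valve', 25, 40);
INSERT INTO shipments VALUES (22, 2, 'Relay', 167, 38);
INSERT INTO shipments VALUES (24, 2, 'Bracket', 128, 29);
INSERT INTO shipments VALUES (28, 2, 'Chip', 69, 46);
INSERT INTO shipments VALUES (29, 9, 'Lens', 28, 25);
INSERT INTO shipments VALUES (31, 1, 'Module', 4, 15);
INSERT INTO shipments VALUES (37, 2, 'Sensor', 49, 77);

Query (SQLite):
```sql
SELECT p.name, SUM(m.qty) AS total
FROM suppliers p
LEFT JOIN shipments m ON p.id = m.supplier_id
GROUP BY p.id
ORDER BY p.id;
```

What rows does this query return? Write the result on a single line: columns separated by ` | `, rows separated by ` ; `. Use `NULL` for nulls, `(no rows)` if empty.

LEFT JOIN keeps every suppliers row; unmatched ones get NULL for shipments columns.
Group by suppliers.id and compute SUM(m.qty). SUM over an all-NULL group is NULL.
  1: ids {1, 31} → SUM(m.qty)=49
  2: ids {7, 22, 24, 28, 37} → SUM(m.qty)=502
  5: ids {17} → SUM(m.qty)=42
  9: ids {12, 18, 20, 29} → SUM(m.qty)=134

Nora | 49 ; Nora | 502 ; Ivy | 42 ; Gita | 134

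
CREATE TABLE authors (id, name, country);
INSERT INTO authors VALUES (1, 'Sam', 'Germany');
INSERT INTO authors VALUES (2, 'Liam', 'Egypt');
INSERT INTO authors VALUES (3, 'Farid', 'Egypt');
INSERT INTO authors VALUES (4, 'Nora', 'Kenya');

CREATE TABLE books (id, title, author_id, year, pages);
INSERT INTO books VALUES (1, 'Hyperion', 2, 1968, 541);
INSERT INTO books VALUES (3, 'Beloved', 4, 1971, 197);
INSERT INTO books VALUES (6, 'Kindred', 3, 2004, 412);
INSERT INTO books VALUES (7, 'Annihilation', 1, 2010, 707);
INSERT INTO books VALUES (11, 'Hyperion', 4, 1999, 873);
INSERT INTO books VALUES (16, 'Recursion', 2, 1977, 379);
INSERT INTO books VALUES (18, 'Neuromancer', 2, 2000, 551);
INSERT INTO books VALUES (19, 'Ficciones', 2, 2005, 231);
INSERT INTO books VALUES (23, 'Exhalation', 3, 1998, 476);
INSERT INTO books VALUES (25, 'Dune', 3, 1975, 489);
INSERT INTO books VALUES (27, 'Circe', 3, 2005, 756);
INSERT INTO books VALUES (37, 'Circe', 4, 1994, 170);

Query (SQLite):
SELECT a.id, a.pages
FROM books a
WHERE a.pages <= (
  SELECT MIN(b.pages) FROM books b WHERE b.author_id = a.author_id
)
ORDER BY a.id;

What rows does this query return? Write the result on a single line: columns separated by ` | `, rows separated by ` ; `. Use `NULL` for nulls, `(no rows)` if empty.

For each books row a, compute MIN(pages) over rows sharing a.author_id.
Keep row a if a.pages <= that per-group MIN.
  author_id=1: MIN(pages) = 707
  author_id=2: MIN(pages) = 231
  author_id=3: MIN(pages) = 412
  author_id=4: MIN(pages) = 170

6 | 412 ; 7 | 707 ; 19 | 231 ; 37 | 170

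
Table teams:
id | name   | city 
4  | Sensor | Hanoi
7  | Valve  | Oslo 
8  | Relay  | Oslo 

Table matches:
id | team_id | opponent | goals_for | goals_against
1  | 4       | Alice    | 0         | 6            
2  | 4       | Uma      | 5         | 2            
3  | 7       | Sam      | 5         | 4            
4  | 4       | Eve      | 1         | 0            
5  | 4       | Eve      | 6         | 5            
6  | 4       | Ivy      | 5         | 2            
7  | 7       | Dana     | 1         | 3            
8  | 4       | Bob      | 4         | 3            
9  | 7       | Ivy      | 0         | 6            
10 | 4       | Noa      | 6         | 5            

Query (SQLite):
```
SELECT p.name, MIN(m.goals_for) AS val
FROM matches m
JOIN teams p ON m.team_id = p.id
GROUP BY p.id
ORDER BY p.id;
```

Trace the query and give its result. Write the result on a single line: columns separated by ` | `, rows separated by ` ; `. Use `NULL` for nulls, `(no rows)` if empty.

Sensor | 0 ; Valve | 0

Join each matches row to its teams via team_id.
Group joined rows by teams.id; compute MIN(m.goals_for) per group.
  4: ids {1, 2, 4, 5, 6, 8, 10} → MIN(m.goals_for)=0
  7: ids {3, 7, 9} → MIN(m.goals_for)=0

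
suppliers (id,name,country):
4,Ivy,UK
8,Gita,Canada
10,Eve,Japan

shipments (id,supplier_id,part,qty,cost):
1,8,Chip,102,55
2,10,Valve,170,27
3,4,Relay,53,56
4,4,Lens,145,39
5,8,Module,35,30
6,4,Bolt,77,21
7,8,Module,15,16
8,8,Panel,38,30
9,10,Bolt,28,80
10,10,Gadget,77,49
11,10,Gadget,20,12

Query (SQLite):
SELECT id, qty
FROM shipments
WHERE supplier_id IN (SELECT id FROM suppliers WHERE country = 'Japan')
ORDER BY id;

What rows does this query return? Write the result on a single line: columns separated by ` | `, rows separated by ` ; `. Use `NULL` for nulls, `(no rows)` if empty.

Inner query: suppliers.id where country = 'Japan'.
Outer: keep shipments rows whose supplier_id is in that set.
Inner query → {10}

2 | 170 ; 9 | 28 ; 10 | 77 ; 11 | 20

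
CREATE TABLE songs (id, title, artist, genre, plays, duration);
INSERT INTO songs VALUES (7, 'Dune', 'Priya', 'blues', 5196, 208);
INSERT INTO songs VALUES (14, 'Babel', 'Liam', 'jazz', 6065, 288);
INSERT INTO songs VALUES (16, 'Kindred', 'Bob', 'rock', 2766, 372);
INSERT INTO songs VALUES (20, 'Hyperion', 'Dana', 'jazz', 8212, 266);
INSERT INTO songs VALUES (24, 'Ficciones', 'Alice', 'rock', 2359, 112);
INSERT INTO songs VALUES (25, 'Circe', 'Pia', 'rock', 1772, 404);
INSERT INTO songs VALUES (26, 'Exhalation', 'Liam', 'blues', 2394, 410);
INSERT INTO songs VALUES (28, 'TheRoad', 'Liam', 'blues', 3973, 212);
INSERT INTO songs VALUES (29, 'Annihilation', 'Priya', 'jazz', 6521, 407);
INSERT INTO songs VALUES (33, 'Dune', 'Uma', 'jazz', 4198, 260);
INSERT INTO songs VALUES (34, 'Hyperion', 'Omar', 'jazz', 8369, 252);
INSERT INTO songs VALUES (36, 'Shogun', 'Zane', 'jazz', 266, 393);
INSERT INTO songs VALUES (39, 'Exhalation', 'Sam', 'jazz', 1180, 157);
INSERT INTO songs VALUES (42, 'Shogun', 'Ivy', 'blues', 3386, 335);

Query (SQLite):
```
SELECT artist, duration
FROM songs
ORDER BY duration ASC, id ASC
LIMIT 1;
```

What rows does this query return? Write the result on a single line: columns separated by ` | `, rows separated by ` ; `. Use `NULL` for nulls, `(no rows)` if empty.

Sort by duration asc, tiebreak id asc: (112, id=24), (157, id=39), (208, id=7), (212, id=28) …. Take first 1.

Alice | 112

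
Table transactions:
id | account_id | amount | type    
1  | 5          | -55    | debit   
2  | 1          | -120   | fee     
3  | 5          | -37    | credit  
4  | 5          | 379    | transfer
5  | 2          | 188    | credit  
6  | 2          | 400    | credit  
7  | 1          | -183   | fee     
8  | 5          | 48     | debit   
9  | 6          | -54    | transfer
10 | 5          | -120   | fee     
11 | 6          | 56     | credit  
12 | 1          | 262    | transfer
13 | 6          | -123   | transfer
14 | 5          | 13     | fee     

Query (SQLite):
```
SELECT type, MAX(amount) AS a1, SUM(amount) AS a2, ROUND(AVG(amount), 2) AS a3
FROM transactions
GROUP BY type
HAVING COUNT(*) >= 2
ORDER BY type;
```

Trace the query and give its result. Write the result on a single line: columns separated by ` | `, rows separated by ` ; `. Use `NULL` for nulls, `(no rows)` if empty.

credit | 400 | 607 | 151.75 ; debit | 48 | -7 | -3.5 ; fee | 13 | -410 | -102.5 ; transfer | 379 | 464 | 116

Group transactions by type.
Per group compute: MAX(amount), SUM(amount), ROUND(AVG(amount), 2).
HAVING: drop groups with fewer than 2 rows.
  credit: ids {3, 5, 6, 11} → MAX(amount)=400, SUM(amount)=607, ROUND(AVG(amount), 2)=151.75
  debit: ids {1, 8} → MAX(amount)=48, SUM(amount)=-7, ROUND(AVG(amount), 2)=-3.5
  fee: ids {2, 7, 10, 14} → MAX(amount)=13, SUM(amount)=-410, ROUND(AVG(amount), 2)=-102.5
  transfer: ids {4, 9, 12, 13} → MAX(amount)=379, SUM(amount)=464, ROUND(AVG(amount), 2)=116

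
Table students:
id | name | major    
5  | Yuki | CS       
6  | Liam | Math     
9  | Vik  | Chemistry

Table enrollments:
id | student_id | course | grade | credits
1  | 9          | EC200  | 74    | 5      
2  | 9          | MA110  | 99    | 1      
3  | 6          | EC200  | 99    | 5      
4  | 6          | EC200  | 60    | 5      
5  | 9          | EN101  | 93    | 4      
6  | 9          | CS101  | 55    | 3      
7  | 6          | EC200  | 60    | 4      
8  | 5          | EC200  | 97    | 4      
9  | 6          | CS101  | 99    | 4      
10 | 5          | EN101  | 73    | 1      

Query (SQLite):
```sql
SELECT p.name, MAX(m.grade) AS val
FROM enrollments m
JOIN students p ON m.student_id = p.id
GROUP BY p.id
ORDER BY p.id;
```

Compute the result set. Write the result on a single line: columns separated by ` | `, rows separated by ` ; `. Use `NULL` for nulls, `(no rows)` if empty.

Yuki | 97 ; Liam | 99 ; Vik | 99

Join each enrollments row to its students via student_id.
Group joined rows by students.id; compute MAX(m.grade) per group.
  5: ids {8, 10} → MAX(m.grade)=97
  6: ids {3, 4, 7, 9} → MAX(m.grade)=99
  9: ids {1, 2, 5, 6} → MAX(m.grade)=99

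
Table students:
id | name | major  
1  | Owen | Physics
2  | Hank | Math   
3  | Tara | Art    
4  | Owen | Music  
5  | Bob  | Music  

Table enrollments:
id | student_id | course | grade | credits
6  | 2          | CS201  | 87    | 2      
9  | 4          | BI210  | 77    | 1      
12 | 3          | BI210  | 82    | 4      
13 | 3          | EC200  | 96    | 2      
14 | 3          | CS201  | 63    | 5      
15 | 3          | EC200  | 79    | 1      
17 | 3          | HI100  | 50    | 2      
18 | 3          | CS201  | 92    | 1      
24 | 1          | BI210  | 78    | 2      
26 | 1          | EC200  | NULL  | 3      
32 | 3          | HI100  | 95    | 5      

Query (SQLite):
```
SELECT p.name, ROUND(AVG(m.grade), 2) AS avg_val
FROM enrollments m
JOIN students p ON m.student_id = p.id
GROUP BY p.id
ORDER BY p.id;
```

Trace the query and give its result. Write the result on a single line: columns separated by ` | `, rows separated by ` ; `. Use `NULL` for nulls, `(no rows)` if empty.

Owen | 78 ; Hank | 87 ; Tara | 79.57 ; Owen | 77

Join each enrollments row to its students via student_id.
Group joined rows by students.id; compute ROUND(AVG(m.grade), 2) per group.
  1: ids {24, 26} → ROUND(AVG(m.grade), 2)=78
  2: ids {6} → ROUND(AVG(m.grade), 2)=87
  3: ids {12, 13, 14, 15, 17, 18, 32} → ROUND(AVG(m.grade), 2)=79.57
  4: ids {9} → ROUND(AVG(m.grade), 2)=77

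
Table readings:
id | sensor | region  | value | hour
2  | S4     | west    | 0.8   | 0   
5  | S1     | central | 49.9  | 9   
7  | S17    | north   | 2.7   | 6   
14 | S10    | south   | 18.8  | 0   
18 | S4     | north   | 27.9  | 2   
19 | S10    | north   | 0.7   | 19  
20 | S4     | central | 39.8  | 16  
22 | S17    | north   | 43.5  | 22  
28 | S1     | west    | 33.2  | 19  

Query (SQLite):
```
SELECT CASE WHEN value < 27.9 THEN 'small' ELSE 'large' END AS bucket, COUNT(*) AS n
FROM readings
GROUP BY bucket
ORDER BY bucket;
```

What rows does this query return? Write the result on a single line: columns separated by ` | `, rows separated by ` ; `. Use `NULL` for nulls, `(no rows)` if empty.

large | 5 ; small | 4

Bucket rows by value < 27.9 → 'small' else 'large'; count each bucket.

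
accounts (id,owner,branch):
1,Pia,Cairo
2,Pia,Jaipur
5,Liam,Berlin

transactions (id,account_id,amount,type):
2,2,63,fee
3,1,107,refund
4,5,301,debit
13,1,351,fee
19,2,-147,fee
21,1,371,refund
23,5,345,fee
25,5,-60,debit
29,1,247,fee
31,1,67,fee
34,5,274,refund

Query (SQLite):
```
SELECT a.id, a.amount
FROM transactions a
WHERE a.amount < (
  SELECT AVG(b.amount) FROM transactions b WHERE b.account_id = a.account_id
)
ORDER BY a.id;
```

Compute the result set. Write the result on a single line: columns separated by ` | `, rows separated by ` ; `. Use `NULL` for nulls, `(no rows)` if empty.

3 | 107 ; 19 | -147 ; 25 | -60 ; 31 | 67

For each transactions row a, compute AVG(amount) over rows sharing a.account_id.
Keep row a if a.amount < that per-group AVG.
  account_id=1: AVG(amount) = 228.6
  account_id=2: AVG(amount) = -42.0
  account_id=5: AVG(amount) = 215.0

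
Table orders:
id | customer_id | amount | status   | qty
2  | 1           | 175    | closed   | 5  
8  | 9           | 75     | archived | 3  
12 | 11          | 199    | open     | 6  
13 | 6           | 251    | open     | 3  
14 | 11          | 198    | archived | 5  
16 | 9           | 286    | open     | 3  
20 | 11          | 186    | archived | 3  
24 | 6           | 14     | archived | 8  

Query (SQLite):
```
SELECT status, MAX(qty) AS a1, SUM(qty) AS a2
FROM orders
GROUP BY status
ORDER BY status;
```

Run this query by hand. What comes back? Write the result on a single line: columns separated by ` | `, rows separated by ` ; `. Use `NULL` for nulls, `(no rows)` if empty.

Group orders by status.
Per group compute: MAX(qty), SUM(qty).
  archived: ids {8, 14, 20, 24} → MAX(qty)=8, SUM(qty)=19
  closed: ids {2} → MAX(qty)=5, SUM(qty)=5
  open: ids {12, 13, 16} → MAX(qty)=6, SUM(qty)=12

archived | 8 | 19 ; closed | 5 | 5 ; open | 6 | 12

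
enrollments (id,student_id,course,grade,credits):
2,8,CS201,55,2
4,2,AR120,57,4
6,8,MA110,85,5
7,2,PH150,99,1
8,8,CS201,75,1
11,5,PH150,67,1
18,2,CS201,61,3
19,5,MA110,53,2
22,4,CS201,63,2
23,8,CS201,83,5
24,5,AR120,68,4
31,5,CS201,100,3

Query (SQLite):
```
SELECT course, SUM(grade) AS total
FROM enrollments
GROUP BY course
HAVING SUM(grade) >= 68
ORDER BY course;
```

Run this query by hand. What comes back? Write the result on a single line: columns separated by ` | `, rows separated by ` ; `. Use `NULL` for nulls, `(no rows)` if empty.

Partition enrollments by course; compute SUM(grade) within each group.
HAVING: keep groups where SUM(grade) >= 68.
  AR120: ids {4, 24} → SUM(grade)=125
  CS201: ids {2, 8, 18, 22, 23, 31} → SUM(grade)=437
  MA110: ids {6, 19} → SUM(grade)=138
  PH150: ids {7, 11} → SUM(grade)=166

AR120 | 125 ; CS201 | 437 ; MA110 | 138 ; PH150 | 166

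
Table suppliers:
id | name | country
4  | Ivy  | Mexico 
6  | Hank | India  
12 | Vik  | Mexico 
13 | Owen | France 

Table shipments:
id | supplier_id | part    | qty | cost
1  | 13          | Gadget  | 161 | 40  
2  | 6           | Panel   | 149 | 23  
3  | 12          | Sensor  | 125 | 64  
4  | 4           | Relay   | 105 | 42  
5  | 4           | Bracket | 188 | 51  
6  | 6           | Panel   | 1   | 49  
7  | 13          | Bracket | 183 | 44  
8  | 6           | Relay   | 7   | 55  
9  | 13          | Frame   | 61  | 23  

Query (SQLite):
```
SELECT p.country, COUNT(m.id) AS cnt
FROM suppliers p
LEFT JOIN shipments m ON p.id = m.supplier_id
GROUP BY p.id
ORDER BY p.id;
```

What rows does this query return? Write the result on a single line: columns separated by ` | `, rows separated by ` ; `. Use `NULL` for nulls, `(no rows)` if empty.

Mexico | 2 ; India | 3 ; Mexico | 1 ; France | 3

LEFT JOIN keeps every suppliers row; unmatched ones get NULL for shipments columns.
Group by suppliers.id and compute COUNT(m.id). COUNT(col) of an all-NULL group is 0.
  4: ids {4, 5} → COUNT(m.id)=2
  6: ids {2, 6, 8} → COUNT(m.id)=3
  12: ids {3} → COUNT(m.id)=1
  13: ids {1, 7, 9} → COUNT(m.id)=3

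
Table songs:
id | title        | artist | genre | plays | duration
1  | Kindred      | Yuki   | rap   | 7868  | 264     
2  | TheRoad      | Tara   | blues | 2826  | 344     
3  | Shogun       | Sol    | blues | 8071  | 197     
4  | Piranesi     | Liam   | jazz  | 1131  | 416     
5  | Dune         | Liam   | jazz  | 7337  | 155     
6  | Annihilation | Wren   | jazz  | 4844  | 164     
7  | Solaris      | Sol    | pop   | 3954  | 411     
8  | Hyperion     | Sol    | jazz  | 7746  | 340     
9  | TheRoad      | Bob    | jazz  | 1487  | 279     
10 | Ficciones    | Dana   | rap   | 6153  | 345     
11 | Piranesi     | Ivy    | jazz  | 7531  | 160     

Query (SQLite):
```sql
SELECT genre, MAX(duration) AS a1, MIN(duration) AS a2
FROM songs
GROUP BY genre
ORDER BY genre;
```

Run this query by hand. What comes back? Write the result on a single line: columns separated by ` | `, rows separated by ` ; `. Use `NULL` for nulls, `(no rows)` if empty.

Group songs by genre.
Per group compute: MAX(duration), MIN(duration).
  blues: ids {2, 3} → MAX(duration)=344, MIN(duration)=197
  jazz: ids {4, 5, 6, 8, 9, 11} → MAX(duration)=416, MIN(duration)=155
  pop: ids {7} → MAX(duration)=411, MIN(duration)=411
  rap: ids {1, 10} → MAX(duration)=345, MIN(duration)=264

blues | 344 | 197 ; jazz | 416 | 155 ; pop | 411 | 411 ; rap | 345 | 264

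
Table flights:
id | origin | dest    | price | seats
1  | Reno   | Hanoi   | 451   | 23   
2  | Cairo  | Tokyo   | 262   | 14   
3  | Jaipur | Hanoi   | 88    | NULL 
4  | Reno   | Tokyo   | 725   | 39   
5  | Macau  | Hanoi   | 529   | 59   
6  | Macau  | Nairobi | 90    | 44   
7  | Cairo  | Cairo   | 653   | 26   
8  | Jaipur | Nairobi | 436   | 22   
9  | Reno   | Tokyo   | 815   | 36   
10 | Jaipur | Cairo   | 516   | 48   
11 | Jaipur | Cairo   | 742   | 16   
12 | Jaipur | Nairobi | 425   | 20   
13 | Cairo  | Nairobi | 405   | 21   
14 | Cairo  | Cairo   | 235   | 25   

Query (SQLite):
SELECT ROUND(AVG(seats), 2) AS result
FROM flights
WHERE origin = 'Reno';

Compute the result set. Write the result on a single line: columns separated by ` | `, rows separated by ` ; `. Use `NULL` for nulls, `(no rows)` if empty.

Rows where origin='Reno' → seats values: [23, 39, 36].
AVG = 98 / 3 (rounded to 2 dp).

32.67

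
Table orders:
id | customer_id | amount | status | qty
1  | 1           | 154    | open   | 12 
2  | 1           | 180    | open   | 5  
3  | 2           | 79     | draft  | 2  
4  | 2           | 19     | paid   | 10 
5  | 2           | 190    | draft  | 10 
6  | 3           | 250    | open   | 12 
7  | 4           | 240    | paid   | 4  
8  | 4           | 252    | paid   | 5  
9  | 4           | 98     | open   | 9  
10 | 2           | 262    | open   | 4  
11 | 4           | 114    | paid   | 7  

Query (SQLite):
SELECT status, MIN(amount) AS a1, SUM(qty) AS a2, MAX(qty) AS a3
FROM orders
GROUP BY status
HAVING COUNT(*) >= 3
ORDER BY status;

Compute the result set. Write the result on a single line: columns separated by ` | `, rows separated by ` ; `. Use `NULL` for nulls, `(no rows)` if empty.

open | 98 | 42 | 12 ; paid | 19 | 26 | 10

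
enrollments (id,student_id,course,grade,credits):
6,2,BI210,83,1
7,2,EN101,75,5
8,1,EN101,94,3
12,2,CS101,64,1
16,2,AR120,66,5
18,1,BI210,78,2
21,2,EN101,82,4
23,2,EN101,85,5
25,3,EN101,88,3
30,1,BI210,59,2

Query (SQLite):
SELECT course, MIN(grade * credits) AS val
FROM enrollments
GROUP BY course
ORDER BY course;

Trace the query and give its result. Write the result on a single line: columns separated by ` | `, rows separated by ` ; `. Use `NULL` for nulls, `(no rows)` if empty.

AR120 | 330 ; BI210 | 83 ; CS101 | 64 ; EN101 | 264

For each row compute grade * credits.
Group by course; take MIN of the expression per group.
  AR120: ids {16} → MIN(grade * credits)=330
  BI210: ids {6, 18, 30} → MIN(grade * credits)=83
  CS101: ids {12} → MIN(grade * credits)=64
  EN101: ids {7, 8, 21, 23, 25} → MIN(grade * credits)=264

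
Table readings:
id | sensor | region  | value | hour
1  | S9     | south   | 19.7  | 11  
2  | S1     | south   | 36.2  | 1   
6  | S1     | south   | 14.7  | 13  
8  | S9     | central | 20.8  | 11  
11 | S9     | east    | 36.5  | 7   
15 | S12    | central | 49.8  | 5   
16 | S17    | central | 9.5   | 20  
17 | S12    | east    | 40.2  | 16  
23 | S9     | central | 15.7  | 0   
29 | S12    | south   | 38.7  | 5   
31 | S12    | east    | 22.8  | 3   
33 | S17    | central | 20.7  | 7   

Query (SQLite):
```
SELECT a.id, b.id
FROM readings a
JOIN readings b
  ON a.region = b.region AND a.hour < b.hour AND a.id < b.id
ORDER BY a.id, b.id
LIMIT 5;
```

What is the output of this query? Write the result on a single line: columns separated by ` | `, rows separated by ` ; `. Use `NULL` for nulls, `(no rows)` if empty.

Pairs (a,b) with same region, a.hour < b.hour, a.id < b.id.
region groups: central:{8,15,16,23,33} east:{11,17,31} south:{1,2,6,29}
Ordered by (a.id, b.id); first 5.

1 | 6 ; 2 | 6 ; 2 | 29 ; 8 | 16 ; 11 | 17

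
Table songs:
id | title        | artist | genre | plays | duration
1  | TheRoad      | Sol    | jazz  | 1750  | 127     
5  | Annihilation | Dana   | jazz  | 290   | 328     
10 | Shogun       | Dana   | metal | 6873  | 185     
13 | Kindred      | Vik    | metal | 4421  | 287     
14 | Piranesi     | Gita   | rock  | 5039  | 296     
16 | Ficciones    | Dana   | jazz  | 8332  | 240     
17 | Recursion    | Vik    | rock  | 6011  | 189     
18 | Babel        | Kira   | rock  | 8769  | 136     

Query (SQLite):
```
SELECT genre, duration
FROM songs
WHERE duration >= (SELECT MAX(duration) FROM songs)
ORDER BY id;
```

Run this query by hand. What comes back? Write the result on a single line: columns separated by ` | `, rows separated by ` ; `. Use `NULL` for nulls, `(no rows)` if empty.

jazz | 328

Scalar subquery: MAX(duration) over all songs rows = 328.
Keep rows where duration >= that value.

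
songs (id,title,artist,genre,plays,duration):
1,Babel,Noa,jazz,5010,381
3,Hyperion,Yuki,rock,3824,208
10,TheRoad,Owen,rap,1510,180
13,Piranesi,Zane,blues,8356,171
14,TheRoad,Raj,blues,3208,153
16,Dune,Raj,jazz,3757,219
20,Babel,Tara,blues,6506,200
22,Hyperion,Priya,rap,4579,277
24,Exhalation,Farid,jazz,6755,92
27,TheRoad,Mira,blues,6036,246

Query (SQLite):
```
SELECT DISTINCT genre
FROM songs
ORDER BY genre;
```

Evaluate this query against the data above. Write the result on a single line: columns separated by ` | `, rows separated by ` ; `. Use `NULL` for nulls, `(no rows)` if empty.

blues ; jazz ; rap ; rock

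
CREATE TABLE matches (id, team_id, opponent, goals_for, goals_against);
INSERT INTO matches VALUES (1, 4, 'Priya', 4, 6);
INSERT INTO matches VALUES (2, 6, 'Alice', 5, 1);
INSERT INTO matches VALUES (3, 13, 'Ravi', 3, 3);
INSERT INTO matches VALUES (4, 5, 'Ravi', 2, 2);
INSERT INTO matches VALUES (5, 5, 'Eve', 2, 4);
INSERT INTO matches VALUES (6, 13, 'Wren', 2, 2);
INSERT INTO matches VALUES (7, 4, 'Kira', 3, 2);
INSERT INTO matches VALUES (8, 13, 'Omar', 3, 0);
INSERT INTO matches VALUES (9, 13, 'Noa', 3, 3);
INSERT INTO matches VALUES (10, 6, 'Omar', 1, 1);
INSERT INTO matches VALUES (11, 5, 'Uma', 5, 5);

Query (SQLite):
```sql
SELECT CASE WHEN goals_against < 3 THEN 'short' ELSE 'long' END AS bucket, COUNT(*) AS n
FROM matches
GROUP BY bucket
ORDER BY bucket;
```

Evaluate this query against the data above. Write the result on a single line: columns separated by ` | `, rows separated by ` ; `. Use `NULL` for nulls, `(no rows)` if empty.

Bucket rows by goals_against < 3 → 'short' else 'long'; count each bucket.

long | 5 ; short | 6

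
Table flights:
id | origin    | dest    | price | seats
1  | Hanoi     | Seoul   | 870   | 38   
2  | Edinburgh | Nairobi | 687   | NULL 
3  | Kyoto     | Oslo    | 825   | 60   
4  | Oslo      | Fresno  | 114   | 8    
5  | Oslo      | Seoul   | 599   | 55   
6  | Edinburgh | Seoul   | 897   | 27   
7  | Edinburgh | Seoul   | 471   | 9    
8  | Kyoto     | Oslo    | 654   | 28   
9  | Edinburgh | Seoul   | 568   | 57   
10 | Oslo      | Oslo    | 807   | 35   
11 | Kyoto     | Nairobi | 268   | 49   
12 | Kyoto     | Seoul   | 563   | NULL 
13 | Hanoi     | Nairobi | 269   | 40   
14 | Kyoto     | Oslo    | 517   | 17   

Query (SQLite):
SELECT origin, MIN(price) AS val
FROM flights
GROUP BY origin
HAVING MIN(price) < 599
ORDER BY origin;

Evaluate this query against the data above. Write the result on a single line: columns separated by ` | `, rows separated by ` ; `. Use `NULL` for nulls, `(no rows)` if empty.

Edinburgh | 471 ; Hanoi | 269 ; Kyoto | 268 ; Oslo | 114

Partition flights by origin; compute MIN(price) within each group.
HAVING: keep groups where MIN(price) < 599.
  Edinburgh: ids {2, 6, 7, 9} → MIN(price)=471
  Hanoi: ids {1, 13} → MIN(price)=269
  Kyoto: ids {3, 8, 11, 12, 14} → MIN(price)=268
  Oslo: ids {4, 5, 10} → MIN(price)=114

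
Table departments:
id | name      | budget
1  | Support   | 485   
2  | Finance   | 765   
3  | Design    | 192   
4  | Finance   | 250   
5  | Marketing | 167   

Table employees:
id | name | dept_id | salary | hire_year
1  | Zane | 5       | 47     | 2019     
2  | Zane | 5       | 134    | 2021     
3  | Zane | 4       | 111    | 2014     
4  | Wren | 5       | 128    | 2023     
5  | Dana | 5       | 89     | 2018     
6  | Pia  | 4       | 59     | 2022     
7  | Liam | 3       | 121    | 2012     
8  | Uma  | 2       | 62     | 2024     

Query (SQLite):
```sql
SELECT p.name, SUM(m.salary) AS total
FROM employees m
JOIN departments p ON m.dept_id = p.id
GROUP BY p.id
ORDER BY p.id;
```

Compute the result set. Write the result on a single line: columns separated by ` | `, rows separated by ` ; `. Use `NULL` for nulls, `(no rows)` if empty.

Finance | 62 ; Design | 121 ; Finance | 170 ; Marketing | 398

Join each employees row to its departments via dept_id.
Group joined rows by departments.id; compute SUM(m.salary) per group.
  2: ids {8} → SUM(m.salary)=62
  3: ids {7} → SUM(m.salary)=121
  4: ids {3, 6} → SUM(m.salary)=170
  5: ids {1, 2, 4, 5} → SUM(m.salary)=398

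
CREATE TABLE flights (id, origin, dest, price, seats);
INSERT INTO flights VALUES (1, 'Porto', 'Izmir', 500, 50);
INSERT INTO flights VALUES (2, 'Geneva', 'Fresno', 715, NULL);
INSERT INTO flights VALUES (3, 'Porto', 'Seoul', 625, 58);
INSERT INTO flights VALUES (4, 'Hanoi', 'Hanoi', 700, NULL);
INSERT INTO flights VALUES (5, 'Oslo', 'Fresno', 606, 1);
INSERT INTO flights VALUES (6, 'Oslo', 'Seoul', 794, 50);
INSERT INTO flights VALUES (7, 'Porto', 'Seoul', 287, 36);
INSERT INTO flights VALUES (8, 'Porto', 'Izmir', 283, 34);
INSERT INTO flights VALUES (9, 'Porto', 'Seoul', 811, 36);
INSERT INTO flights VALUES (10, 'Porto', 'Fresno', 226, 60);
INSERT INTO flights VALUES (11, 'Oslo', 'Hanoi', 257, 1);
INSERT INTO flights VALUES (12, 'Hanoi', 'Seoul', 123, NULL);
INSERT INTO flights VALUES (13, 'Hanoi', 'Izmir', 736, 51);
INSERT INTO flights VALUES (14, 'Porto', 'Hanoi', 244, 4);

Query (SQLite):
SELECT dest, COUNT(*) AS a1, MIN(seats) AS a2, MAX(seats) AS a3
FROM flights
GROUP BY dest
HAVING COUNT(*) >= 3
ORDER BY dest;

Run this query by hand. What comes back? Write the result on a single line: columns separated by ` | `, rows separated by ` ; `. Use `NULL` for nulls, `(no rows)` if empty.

Fresno | 3 | 1 | 60 ; Hanoi | 3 | 1 | 4 ; Izmir | 3 | 34 | 51 ; Seoul | 5 | 36 | 58

Group flights by dest.
Per group compute: COUNT(*), MIN(seats), MAX(seats).
HAVING: drop groups with fewer than 3 rows.
  Fresno: ids {2, 5, 10} → COUNT(*)=3, MIN(seats)=1, MAX(seats)=60
  Hanoi: ids {4, 11, 14} → COUNT(*)=3, MIN(seats)=1, MAX(seats)=4
  Izmir: ids {1, 8, 13} → COUNT(*)=3, MIN(seats)=34, MAX(seats)=51
  Seoul: ids {3, 6, 7, 9, 12} → COUNT(*)=5, MIN(seats)=36, MAX(seats)=58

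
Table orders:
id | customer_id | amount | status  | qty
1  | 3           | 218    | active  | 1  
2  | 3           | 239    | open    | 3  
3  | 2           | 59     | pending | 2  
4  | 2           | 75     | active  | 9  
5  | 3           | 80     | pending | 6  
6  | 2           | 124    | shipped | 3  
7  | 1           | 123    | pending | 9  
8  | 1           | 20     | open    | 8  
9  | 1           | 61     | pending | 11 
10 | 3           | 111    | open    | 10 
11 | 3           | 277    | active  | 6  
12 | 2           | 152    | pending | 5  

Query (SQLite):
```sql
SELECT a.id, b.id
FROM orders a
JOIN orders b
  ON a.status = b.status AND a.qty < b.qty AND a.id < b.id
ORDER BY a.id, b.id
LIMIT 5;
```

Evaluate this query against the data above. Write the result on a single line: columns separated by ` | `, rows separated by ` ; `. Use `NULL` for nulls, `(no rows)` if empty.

1 | 4 ; 1 | 11 ; 2 | 8 ; 2 | 10 ; 3 | 5

Pairs (a,b) with same status, a.qty < b.qty, a.id < b.id.
status groups: active:{1,4,11} open:{2,8,10} pending:{3,5,7,9,12} shipped:{6}
Ordered by (a.id, b.id); first 5.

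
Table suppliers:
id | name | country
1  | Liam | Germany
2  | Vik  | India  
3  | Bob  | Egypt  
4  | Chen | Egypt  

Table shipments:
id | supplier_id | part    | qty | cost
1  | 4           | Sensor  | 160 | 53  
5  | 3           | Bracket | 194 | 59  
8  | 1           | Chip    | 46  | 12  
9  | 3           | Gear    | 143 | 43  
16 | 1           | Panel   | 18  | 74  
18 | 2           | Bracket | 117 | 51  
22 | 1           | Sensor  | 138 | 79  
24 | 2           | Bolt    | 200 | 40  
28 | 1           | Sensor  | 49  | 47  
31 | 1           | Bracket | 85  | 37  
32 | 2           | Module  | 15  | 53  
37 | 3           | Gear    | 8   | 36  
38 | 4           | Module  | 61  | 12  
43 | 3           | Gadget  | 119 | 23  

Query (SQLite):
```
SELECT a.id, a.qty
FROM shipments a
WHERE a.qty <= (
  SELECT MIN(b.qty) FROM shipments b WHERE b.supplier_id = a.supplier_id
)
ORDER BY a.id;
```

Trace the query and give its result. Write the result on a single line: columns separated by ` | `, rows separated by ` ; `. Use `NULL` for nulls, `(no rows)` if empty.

16 | 18 ; 32 | 15 ; 37 | 8 ; 38 | 61

For each shipments row a, compute MIN(qty) over rows sharing a.supplier_id.
Keep row a if a.qty <= that per-group MIN.
  supplier_id=1: MIN(qty) = 18
  supplier_id=2: MIN(qty) = 15
  supplier_id=3: MIN(qty) = 8
  supplier_id=4: MIN(qty) = 61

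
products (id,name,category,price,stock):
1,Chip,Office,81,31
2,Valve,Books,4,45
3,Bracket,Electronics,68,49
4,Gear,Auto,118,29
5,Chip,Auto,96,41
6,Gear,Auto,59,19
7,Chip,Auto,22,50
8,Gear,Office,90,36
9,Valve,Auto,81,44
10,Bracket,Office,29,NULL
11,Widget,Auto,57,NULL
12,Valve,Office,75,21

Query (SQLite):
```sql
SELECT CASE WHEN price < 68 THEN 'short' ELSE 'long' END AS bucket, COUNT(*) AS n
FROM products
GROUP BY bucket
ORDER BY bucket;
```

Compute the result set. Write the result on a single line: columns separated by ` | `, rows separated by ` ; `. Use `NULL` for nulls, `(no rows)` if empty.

Bucket rows by price < 68 → 'short' else 'long'; count each bucket.

long | 7 ; short | 5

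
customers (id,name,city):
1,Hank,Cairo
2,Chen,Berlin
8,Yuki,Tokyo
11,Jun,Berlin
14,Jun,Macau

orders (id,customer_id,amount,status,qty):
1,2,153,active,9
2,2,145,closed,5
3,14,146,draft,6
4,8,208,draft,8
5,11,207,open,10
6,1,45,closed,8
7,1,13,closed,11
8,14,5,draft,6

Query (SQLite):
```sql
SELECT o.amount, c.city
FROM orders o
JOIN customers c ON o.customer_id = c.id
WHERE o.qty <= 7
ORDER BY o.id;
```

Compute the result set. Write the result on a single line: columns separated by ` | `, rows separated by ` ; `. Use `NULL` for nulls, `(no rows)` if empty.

Each orders row matches the customers row where customer_id = customers.id.
Then keep rows with o.qty <= 7.

145 | Berlin ; 146 | Macau ; 5 | Macau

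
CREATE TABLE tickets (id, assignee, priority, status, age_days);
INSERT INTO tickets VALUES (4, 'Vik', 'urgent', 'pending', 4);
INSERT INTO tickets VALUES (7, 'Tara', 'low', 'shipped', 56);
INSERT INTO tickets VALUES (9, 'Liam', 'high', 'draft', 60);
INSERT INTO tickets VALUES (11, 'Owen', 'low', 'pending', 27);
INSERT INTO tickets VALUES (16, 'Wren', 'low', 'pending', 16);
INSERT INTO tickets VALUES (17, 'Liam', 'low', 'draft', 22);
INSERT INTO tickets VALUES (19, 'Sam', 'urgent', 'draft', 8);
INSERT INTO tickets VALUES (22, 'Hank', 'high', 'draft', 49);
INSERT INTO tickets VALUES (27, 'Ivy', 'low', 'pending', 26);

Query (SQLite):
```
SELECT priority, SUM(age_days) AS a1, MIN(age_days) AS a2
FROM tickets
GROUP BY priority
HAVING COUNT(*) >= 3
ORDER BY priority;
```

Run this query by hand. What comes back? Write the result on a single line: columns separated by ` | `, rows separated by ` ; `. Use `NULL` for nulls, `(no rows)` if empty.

Group tickets by priority.
Per group compute: SUM(age_days), MIN(age_days).
HAVING: drop groups with fewer than 3 rows.
  high: ids {9, 22} → SUM(age_days)=109, MIN(age_days)=49
  low: ids {7, 11, 16, 17, 27} → SUM(age_days)=147, MIN(age_days)=16
  urgent: ids {4, 19} → SUM(age_days)=12, MIN(age_days)=4

low | 147 | 16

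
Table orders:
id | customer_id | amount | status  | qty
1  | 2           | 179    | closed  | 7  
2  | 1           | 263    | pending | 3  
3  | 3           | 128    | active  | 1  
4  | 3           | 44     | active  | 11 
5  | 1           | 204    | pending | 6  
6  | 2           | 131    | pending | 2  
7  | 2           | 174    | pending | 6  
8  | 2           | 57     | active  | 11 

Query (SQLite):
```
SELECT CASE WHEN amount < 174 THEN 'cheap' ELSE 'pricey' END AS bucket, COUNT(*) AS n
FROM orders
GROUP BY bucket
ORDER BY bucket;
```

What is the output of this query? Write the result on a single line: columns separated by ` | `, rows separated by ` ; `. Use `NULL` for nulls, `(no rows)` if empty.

Bucket rows by amount < 174 → 'cheap' else 'pricey'; count each bucket.

cheap | 4 ; pricey | 4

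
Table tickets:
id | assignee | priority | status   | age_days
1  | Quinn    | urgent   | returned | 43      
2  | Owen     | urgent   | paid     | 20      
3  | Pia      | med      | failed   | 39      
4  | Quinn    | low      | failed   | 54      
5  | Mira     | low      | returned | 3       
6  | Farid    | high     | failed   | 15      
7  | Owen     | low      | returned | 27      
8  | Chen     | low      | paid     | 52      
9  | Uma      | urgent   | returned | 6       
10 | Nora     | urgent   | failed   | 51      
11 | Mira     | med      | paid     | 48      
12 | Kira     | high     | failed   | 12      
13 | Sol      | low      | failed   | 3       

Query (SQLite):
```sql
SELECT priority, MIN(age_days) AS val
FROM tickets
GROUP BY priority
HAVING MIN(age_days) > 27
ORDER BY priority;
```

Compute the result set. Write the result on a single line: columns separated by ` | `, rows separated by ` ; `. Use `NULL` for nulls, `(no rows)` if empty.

med | 39

Partition tickets by priority; compute MIN(age_days) within each group.
HAVING: keep groups where MIN(age_days) > 27.
  high: ids {6, 12} → MIN(age_days)=12
  low: ids {4, 5, 7, 8, 13} → MIN(age_days)=3
  med: ids {3, 11} → MIN(age_days)=39
  urgent: ids {1, 2, 9, 10} → MIN(age_days)=6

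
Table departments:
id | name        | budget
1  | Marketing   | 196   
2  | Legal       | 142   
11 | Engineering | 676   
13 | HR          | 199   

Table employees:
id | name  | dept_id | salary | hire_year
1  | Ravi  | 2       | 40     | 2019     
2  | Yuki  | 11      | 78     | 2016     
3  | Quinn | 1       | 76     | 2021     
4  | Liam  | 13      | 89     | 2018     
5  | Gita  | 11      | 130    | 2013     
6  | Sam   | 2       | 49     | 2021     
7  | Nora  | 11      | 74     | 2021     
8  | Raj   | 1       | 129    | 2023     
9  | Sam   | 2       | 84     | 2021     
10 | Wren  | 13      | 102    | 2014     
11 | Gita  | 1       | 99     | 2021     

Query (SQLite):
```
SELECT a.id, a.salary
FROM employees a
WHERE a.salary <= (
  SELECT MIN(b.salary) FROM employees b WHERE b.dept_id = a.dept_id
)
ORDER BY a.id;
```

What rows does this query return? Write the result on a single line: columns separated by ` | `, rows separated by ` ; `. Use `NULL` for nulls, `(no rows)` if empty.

1 | 40 ; 3 | 76 ; 4 | 89 ; 7 | 74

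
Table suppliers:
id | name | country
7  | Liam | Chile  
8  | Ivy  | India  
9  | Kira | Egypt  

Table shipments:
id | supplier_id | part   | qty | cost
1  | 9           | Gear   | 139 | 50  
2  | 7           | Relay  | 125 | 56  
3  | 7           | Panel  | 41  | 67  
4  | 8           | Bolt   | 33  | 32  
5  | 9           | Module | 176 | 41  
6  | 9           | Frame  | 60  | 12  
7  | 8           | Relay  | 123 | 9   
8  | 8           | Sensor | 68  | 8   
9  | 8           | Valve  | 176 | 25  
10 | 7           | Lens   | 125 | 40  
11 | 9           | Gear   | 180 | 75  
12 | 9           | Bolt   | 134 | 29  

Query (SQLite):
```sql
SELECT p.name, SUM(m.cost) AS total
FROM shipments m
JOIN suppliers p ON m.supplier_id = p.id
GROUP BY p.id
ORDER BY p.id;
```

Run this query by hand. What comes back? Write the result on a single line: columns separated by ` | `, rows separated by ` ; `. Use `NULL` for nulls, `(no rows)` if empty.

Join each shipments row to its suppliers via supplier_id.
Group joined rows by suppliers.id; compute SUM(m.cost) per group.
  7: ids {2, 3, 10} → SUM(m.cost)=163
  8: ids {4, 7, 8, 9} → SUM(m.cost)=74
  9: ids {1, 5, 6, 11, 12} → SUM(m.cost)=207

Liam | 163 ; Ivy | 74 ; Kira | 207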